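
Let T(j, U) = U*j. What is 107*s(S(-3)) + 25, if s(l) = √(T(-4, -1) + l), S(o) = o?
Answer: 132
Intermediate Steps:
s(l) = √(4 + l) (s(l) = √(-1*(-4) + l) = √(4 + l))
107*s(S(-3)) + 25 = 107*√(4 - 3) + 25 = 107*√1 + 25 = 107*1 + 25 = 107 + 25 = 132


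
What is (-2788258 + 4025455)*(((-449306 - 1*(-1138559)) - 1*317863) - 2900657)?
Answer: -3129201544599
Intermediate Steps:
(-2788258 + 4025455)*(((-449306 - 1*(-1138559)) - 1*317863) - 2900657) = 1237197*(((-449306 + 1138559) - 317863) - 2900657) = 1237197*((689253 - 317863) - 2900657) = 1237197*(371390 - 2900657) = 1237197*(-2529267) = -3129201544599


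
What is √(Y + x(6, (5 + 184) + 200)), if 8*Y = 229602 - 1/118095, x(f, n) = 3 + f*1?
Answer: √6406264279539510/472380 ≈ 169.44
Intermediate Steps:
x(f, n) = 3 + f
Y = 27114848189/944760 (Y = (229602 - 1/118095)/8 = (⅛)*(27114848189/118095) = 27114848189/944760 ≈ 28700.)
√(Y + x(6, (5 + 184) + 200)) = √(27114848189/944760 + (3 + 6)) = √(27114848189/944760 + 9) = √(27123351029/944760) = √6406264279539510/472380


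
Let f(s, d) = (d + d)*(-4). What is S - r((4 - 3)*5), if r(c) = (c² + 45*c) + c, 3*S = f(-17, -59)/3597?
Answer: -2751233/10791 ≈ -254.96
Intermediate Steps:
f(s, d) = -8*d (f(s, d) = (2*d)*(-4) = -8*d)
S = 472/10791 (S = (-8*(-59)/3597)/3 = (472*(1/3597))/3 = (⅓)*(472/3597) = 472/10791 ≈ 0.043740)
r(c) = c² + 46*c
S - r((4 - 3)*5) = 472/10791 - (4 - 3)*5*(46 + (4 - 3)*5) = 472/10791 - 1*5*(46 + 1*5) = 472/10791 - 5*(46 + 5) = 472/10791 - 5*51 = 472/10791 - 1*255 = 472/10791 - 255 = -2751233/10791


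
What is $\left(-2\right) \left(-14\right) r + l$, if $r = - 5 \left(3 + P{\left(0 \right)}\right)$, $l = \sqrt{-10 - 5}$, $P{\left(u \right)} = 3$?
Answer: $-840 + i \sqrt{15} \approx -840.0 + 3.873 i$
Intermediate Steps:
$l = i \sqrt{15}$ ($l = \sqrt{-15} = i \sqrt{15} \approx 3.873 i$)
$r = -30$ ($r = - 5 \left(3 + 3\right) = \left(-5\right) 6 = -30$)
$\left(-2\right) \left(-14\right) r + l = \left(-2\right) \left(-14\right) \left(-30\right) + i \sqrt{15} = 28 \left(-30\right) + i \sqrt{15} = -840 + i \sqrt{15}$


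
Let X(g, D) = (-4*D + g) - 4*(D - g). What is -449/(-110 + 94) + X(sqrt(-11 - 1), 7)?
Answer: -447/16 + 10*I*sqrt(3) ≈ -27.938 + 17.32*I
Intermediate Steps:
X(g, D) = -8*D + 5*g (X(g, D) = (g - 4*D) + (-4*D + 4*g) = -8*D + 5*g)
-449/(-110 + 94) + X(sqrt(-11 - 1), 7) = -449/(-110 + 94) + (-8*7 + 5*sqrt(-11 - 1)) = -449/(-16) + (-56 + 5*sqrt(-12)) = -449*(-1/16) + (-56 + 5*(2*I*sqrt(3))) = 449/16 + (-56 + 10*I*sqrt(3)) = -447/16 + 10*I*sqrt(3)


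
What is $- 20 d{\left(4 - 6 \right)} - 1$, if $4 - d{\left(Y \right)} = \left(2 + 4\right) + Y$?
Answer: $-1$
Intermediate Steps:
$d{\left(Y \right)} = -2 - Y$ ($d{\left(Y \right)} = 4 - \left(\left(2 + 4\right) + Y\right) = 4 - \left(6 + Y\right) = -2 - Y$)
$- 20 d{\left(4 - 6 \right)} - 1 = - 20 \left(-2 - \left(4 - 6\right)\right) - 1 = - 20 \left(-2 - -2\right) - 1 = - 20 \left(-2 + 2\right) - 1 = \left(-20\right) 0 - 1 = 0 - 1 = -1$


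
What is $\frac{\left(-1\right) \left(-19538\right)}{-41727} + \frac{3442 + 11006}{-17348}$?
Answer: $- \frac{235454230}{180969999} \approx -1.3011$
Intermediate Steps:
$\frac{\left(-1\right) \left(-19538\right)}{-41727} + \frac{3442 + 11006}{-17348} = 19538 \left(- \frac{1}{41727}\right) + 14448 \left(- \frac{1}{17348}\right) = - \frac{19538}{41727} - \frac{3612}{4337} = - \frac{235454230}{180969999}$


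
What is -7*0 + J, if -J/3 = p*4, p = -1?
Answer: 12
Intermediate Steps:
J = 12 (J = -(-3)*4 = -3*(-4) = 12)
-7*0 + J = -7*0 + 12 = 0 + 12 = 12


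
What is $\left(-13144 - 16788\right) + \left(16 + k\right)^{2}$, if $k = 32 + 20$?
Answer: $-25308$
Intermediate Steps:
$k = 52$
$\left(-13144 - 16788\right) + \left(16 + k\right)^{2} = \left(-13144 - 16788\right) + \left(16 + 52\right)^{2} = -29932 + 68^{2} = -29932 + 4624 = -25308$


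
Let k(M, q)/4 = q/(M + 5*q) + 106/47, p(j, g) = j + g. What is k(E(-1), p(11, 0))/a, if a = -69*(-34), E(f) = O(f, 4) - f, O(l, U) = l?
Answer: 1154/275655 ≈ 0.0041864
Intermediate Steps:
p(j, g) = g + j
E(f) = 0 (E(f) = f - f = 0)
k(M, q) = 424/47 + 4*q/(M + 5*q) (k(M, q) = 4*(q/(M + 5*q) + 106/47) = 4*(106/47 + q/(M + 5*q)) = 424/47 + 4*q/(M + 5*q))
a = 2346
k(E(-1), p(11, 0))/a = (4*(106*0 + 577*(0 + 11))/(47*(0 + 5*(0 + 11))))/2346 = (4*(0 + 577*11)/(47*(0 + 5*11)))*(1/2346) = (4*(0 + 6347)/(47*(0 + 55)))*(1/2346) = ((4/47)*6347/55)*(1/2346) = ((4/47)*(1/55)*6347)*(1/2346) = (2308/235)*(1/2346) = 1154/275655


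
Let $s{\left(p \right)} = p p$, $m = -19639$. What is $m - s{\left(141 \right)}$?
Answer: $-39520$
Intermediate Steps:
$s{\left(p \right)} = p^{2}$
$m - s{\left(141 \right)} = -19639 - 141^{2} = -19639 - 19881 = -39520$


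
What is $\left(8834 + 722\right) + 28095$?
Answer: $37651$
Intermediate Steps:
$\left(8834 + 722\right) + 28095 = 9556 + 28095 = 37651$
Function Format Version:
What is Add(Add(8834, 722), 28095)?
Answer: 37651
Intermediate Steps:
Add(Add(8834, 722), 28095) = Add(9556, 28095) = 37651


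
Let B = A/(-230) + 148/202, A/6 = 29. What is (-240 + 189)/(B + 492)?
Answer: -592365/5714303 ≈ -0.10366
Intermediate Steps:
A = 174 (A = 6*29 = 174)
B = -277/11615 (B = 174/(-230) + 148/202 = 174*(-1/230) + 148*(1/202) = -87/115 + 74/101 = -277/11615 ≈ -0.023848)
(-240 + 189)/(B + 492) = (-240 + 189)/(-277/11615 + 492) = -51/5714303/11615 = -51*11615/5714303 = -592365/5714303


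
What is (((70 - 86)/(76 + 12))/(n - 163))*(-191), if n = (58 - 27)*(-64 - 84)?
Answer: -382/52261 ≈ -0.0073095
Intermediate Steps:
n = -4588 (n = 31*(-148) = -4588)
(((70 - 86)/(76 + 12))/(n - 163))*(-191) = (((70 - 86)/(76 + 12))/(-4588 - 163))*(-191) = ((-16/88)/(-4751))*(-191) = -(-16)/(4751*88)*(-191) = -1/4751*(-2/11)*(-191) = (2/52261)*(-191) = -382/52261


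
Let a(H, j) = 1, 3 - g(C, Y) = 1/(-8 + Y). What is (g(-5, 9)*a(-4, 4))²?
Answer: 4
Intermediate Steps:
g(C, Y) = 3 - 1/(-8 + Y)
(g(-5, 9)*a(-4, 4))² = (((-25 + 3*9)/(-8 + 9))*1)² = (((-25 + 27)/1)*1)² = ((1*2)*1)² = (2*1)² = 2² = 4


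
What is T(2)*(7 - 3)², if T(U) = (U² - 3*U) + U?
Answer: 0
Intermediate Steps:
T(U) = U² - 2*U
T(2)*(7 - 3)² = (2*(-2 + 2))*(7 - 3)² = (2*0)*4² = 0*16 = 0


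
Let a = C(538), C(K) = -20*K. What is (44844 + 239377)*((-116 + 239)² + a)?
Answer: 1241761549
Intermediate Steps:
a = -10760 (a = -20*538 = -10760)
(44844 + 239377)*((-116 + 239)² + a) = (44844 + 239377)*((-116 + 239)² - 10760) = 284221*(123² - 10760) = 284221*(15129 - 10760) = 284221*4369 = 1241761549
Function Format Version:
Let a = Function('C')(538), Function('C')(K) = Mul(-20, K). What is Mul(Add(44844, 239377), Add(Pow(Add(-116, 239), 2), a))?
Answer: 1241761549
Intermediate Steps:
a = -10760 (a = Mul(-20, 538) = -10760)
Mul(Add(44844, 239377), Add(Pow(Add(-116, 239), 2), a)) = Mul(Add(44844, 239377), Add(Pow(Add(-116, 239), 2), -10760)) = Mul(284221, Add(Pow(123, 2), -10760)) = Mul(284221, Add(15129, -10760)) = Mul(284221, 4369) = 1241761549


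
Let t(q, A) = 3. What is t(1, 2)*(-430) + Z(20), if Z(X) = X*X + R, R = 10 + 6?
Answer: -874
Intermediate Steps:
R = 16
Z(X) = 16 + X² (Z(X) = X*X + 16 = X² + 16 = 16 + X²)
t(1, 2)*(-430) + Z(20) = 3*(-430) + (16 + 20²) = -1290 + (16 + 400) = -1290 + 416 = -874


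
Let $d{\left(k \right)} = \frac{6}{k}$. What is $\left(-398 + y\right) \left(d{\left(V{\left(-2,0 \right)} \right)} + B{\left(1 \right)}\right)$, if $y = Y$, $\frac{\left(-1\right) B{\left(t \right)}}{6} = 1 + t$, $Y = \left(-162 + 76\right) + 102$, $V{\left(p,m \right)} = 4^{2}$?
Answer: $\frac{17763}{4} \approx 4440.8$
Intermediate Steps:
$V{\left(p,m \right)} = 16$
$Y = 16$ ($Y = -86 + 102 = 16$)
$B{\left(t \right)} = -6 - 6 t$ ($B{\left(t \right)} = - 6 \left(1 + t\right) = -6 - 6 t$)
$y = 16$
$\left(-398 + y\right) \left(d{\left(V{\left(-2,0 \right)} \right)} + B{\left(1 \right)}\right) = \left(-398 + 16\right) \left(\frac{6}{16} - 12\right) = - 382 \left(6 \cdot \frac{1}{16} - 12\right) = - 382 \left(\frac{3}{8} - 12\right) = \left(-382\right) \left(- \frac{93}{8}\right) = \frac{17763}{4}$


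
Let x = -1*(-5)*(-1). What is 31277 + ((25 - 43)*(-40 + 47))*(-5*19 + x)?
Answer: 43877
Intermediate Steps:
x = -5 (x = 5*(-1) = -5)
31277 + ((25 - 43)*(-40 + 47))*(-5*19 + x) = 31277 + ((25 - 43)*(-40 + 47))*(-5*19 - 5) = 31277 + (-18*7)*(-95 - 5) = 31277 - 126*(-100) = 31277 + 12600 = 43877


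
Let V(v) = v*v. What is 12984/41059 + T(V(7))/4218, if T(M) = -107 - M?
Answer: 424222/1519183 ≈ 0.27924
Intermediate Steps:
V(v) = v**2
12984/41059 + T(V(7))/4218 = 12984/41059 + (-107 - 1*7**2)/4218 = 12984*(1/41059) + (-107 - 1*49)*(1/4218) = 12984/41059 + (-107 - 49)*(1/4218) = 12984/41059 - 156*1/4218 = 12984/41059 - 26/703 = 424222/1519183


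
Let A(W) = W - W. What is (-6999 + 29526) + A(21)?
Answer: 22527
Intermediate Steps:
A(W) = 0
(-6999 + 29526) + A(21) = (-6999 + 29526) + 0 = 22527 + 0 = 22527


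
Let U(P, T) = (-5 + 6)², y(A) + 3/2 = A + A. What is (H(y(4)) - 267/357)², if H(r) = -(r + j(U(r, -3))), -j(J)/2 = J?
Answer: 1560001/56644 ≈ 27.540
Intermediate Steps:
y(A) = -3/2 + 2*A (y(A) = -3/2 + (A + A) = -3/2 + 2*A)
U(P, T) = 1 (U(P, T) = 1² = 1)
j(J) = -2*J
H(r) = 2 - r (H(r) = -(r - 2*1) = -(r - 2) = -(-2 + r) = 2 - r)
(H(y(4)) - 267/357)² = ((2 - (-3/2 + 2*4)) - 267/357)² = ((2 - (-3/2 + 8)) - 267*1/357)² = ((2 - 1*13/2) - 89/119)² = ((2 - 13/2) - 89/119)² = (-9/2 - 89/119)² = (-1249/238)² = 1560001/56644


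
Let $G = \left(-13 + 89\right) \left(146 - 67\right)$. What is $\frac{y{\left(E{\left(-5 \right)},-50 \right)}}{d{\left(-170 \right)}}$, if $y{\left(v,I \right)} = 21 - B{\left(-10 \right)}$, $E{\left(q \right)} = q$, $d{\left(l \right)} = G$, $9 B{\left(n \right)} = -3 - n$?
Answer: $\frac{91}{27018} \approx 0.0033681$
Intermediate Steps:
$G = 6004$ ($G = 76 \cdot 79 = 6004$)
$B{\left(n \right)} = - \frac{1}{3} - \frac{n}{9}$ ($B{\left(n \right)} = \frac{-3 - n}{9} = - \frac{1}{3} - \frac{n}{9}$)
$d{\left(l \right)} = 6004$
$y{\left(v,I \right)} = \frac{182}{9}$ ($y{\left(v,I \right)} = 21 - \left(- \frac{1}{3} - - \frac{10}{9}\right) = 21 - \left(- \frac{1}{3} + \frac{10}{9}\right) = 21 - \frac{7}{9} = \frac{182}{9}$)
$\frac{y{\left(E{\left(-5 \right)},-50 \right)}}{d{\left(-170 \right)}} = \frac{182}{9 \cdot 6004} = \frac{182}{9} \cdot \frac{1}{6004} = \frac{91}{27018}$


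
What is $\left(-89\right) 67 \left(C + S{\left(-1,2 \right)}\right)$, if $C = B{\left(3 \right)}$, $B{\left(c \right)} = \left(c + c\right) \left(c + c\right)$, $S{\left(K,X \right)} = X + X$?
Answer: $-238520$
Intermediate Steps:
$S{\left(K,X \right)} = 2 X$
$B{\left(c \right)} = 4 c^{2}$ ($B{\left(c \right)} = 2 c 2 c = 4 c^{2}$)
$C = 36$ ($C = 4 \cdot 3^{2} = 4 \cdot 9 = 36$)
$\left(-89\right) 67 \left(C + S{\left(-1,2 \right)}\right) = \left(-89\right) 67 \left(36 + 2 \cdot 2\right) = - 5963 \left(36 + 4\right) = \left(-5963\right) 40 = -238520$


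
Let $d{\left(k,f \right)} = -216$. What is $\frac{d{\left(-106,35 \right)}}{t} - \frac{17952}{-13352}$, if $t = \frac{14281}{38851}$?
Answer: $- \frac{13973894340}{23834989} \approx -586.28$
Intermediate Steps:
$t = \frac{14281}{38851}$ ($t = 14281 \cdot \frac{1}{38851} = \frac{14281}{38851} \approx 0.36758$)
$\frac{d{\left(-106,35 \right)}}{t} - \frac{17952}{-13352} = - \frac{216}{\frac{14281}{38851}} - \frac{17952}{-13352} = \left(-216\right) \frac{38851}{14281} - - \frac{2244}{1669} = - \frac{8391816}{14281} + \frac{2244}{1669} = - \frac{13973894340}{23834989}$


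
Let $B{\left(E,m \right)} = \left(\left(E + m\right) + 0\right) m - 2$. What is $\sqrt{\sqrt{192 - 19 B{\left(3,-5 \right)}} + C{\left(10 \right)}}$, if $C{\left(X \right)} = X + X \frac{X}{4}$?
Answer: $\sqrt{35 + 2 \sqrt{10}} \approx 6.4284$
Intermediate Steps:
$C{\left(X \right)} = X + \frac{X^{2}}{4}$ ($C{\left(X \right)} = X + X X \frac{1}{4} = X + X \frac{X}{4} = X + \frac{X^{2}}{4}$)
$B{\left(E,m \right)} = -2 + m \left(E + m\right)$ ($B{\left(E,m \right)} = \left(E + m\right) m - 2 = m \left(E + m\right) - 2 = -2 + m \left(E + m\right)$)
$\sqrt{\sqrt{192 - 19 B{\left(3,-5 \right)}} + C{\left(10 \right)}} = \sqrt{\sqrt{192 - 19 \left(-2 + \left(-5\right)^{2} + 3 \left(-5\right)\right)} + \frac{1}{4} \cdot 10 \left(4 + 10\right)} = \sqrt{\sqrt{192 - 19 \left(-2 + 25 - 15\right)} + \frac{1}{4} \cdot 10 \cdot 14} = \sqrt{\sqrt{192 - 152} + 35} = \sqrt{\sqrt{40} + 35} = \sqrt{2 \sqrt{10} + 35} = \sqrt{35 + 2 \sqrt{10}}$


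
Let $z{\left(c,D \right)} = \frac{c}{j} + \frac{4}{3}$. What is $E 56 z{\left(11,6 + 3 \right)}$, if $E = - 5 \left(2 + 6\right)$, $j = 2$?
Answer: $- \frac{45920}{3} \approx -15307.0$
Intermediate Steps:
$z{\left(c,D \right)} = \frac{4}{3} + \frac{c}{2}$ ($z{\left(c,D \right)} = \frac{c}{2} + \frac{4}{3} = \frac{4}{3} + \frac{c}{2}$)
$E = -40$ ($E = \left(-5\right) 8 = -40$)
$E 56 z{\left(11,6 + 3 \right)} = \left(-40\right) 56 \left(\frac{4}{3} + \frac{1}{2} \cdot 11\right) = - 2240 \left(\frac{4}{3} + \frac{11}{2}\right) = \left(-2240\right) \frac{41}{6} = - \frac{45920}{3}$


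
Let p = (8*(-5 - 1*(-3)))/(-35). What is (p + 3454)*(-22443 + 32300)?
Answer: 1191770442/35 ≈ 3.4051e+7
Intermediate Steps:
p = 16/35 (p = (8*(-5 + 3))*(-1/35) = (8*(-2))*(-1/35) = -16*(-1/35) = 16/35 ≈ 0.45714)
(p + 3454)*(-22443 + 32300) = (16/35 + 3454)*(-22443 + 32300) = (120906/35)*9857 = 1191770442/35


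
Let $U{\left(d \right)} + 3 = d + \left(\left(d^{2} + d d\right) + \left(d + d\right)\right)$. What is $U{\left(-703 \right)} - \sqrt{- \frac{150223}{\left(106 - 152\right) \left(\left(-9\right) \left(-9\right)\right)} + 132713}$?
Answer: $986306 - \frac{\sqrt{22753387606}}{414} \approx 9.8594 \cdot 10^{5}$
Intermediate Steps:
$U{\left(d \right)} = -3 + 2 d^{2} + 3 d$ ($U{\left(d \right)} = -3 + \left(d + \left(\left(d^{2} + d d\right) + \left(d + d\right)\right)\right) = -3 + \left(d + \left(\left(d^{2} + d^{2}\right) + 2 d\right)\right) = -3 + \left(d + \left(2 d^{2} + 2 d\right)\right) = -3 + \left(d + \left(2 d + 2 d^{2}\right)\right) = -3 + \left(2 d^{2} + 3 d\right) = -3 + 2 d^{2} + 3 d$)
$U{\left(-703 \right)} - \sqrt{- \frac{150223}{\left(106 - 152\right) \left(\left(-9\right) \left(-9\right)\right)} + 132713} = \left(-3 + 2 \left(-703\right)^{2} + 3 \left(-703\right)\right) - \sqrt{- \frac{150223}{\left(106 - 152\right) \left(\left(-9\right) \left(-9\right)\right)} + 132713} = \left(-3 + 2 \cdot 494209 - 2109\right) - \sqrt{- \frac{150223}{\left(-46\right) 81} + 132713} = \left(-3 + 988418 - 2109\right) - \sqrt{- \frac{150223}{-3726} + 132713} = 986306 - \sqrt{\left(-150223\right) \left(- \frac{1}{3726}\right) + 132713} = 986306 - \sqrt{\frac{150223}{3726} + 132713} = 986306 - \sqrt{\frac{494638861}{3726}} = 986306 - \frac{\sqrt{22753387606}}{414}$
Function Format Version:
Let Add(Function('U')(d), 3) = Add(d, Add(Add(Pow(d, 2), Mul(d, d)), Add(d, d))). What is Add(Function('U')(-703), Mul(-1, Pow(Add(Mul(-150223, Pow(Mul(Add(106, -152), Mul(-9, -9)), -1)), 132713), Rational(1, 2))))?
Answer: Add(986306, Mul(Rational(-1, 414), Pow(22753387606, Rational(1, 2)))) ≈ 9.8594e+5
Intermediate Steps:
Function('U')(d) = Add(-3, Mul(2, Pow(d, 2)), Mul(3, d)) (Function('U')(d) = Add(-3, Add(d, Add(Add(Pow(d, 2), Mul(d, d)), Add(d, d)))) = Add(-3, Add(d, Add(Add(Pow(d, 2), Pow(d, 2)), Mul(2, d)))) = Add(-3, Add(d, Add(Mul(2, Pow(d, 2)), Mul(2, d)))) = Add(-3, Add(d, Add(Mul(2, d), Mul(2, Pow(d, 2))))) = Add(-3, Add(Mul(2, Pow(d, 2)), Mul(3, d))) = Add(-3, Mul(2, Pow(d, 2)), Mul(3, d)))
Add(Function('U')(-703), Mul(-1, Pow(Add(Mul(-150223, Pow(Mul(Add(106, -152), Mul(-9, -9)), -1)), 132713), Rational(1, 2)))) = Add(Add(-3, Mul(2, Pow(-703, 2)), Mul(3, -703)), Mul(-1, Pow(Add(Mul(-150223, Pow(Mul(Add(106, -152), Mul(-9, -9)), -1)), 132713), Rational(1, 2)))) = Add(Add(-3, Mul(2, 494209), -2109), Mul(-1, Pow(Add(Mul(-150223, Pow(Mul(-46, 81), -1)), 132713), Rational(1, 2)))) = Add(Add(-3, 988418, -2109), Mul(-1, Pow(Add(Mul(-150223, Pow(-3726, -1)), 132713), Rational(1, 2)))) = Add(986306, Mul(-1, Pow(Add(Mul(-150223, Rational(-1, 3726)), 132713), Rational(1, 2)))) = Add(986306, Mul(-1, Pow(Add(Rational(150223, 3726), 132713), Rational(1, 2)))) = Add(986306, Mul(-1, Pow(Rational(494638861, 3726), Rational(1, 2)))) = Add(986306, Mul(-1, Mul(Rational(1, 414), Pow(22753387606, Rational(1, 2))))) = Add(986306, Mul(Rational(-1, 414), Pow(22753387606, Rational(1, 2))))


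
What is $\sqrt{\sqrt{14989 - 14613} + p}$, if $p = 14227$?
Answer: $\sqrt{14227 + 2 \sqrt{94}} \approx 119.36$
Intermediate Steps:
$\sqrt{\sqrt{14989 - 14613} + p} = \sqrt{\sqrt{14989 - 14613} + 14227} = \sqrt{\sqrt{376} + 14227} = \sqrt{2 \sqrt{94} + 14227} = \sqrt{14227 + 2 \sqrt{94}}$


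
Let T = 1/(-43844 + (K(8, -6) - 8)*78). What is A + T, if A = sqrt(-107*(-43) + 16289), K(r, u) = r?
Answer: -1/43844 + sqrt(20890) ≈ 144.53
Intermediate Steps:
A = sqrt(20890) (A = sqrt(4601 + 16289) = sqrt(20890) ≈ 144.53)
T = -1/43844 (T = 1/(-43844 + (8 - 8)*78) = 1/(-43844 + 0*78) = 1/(-43844 + 0) = 1/(-43844) = -1/43844 ≈ -2.2808e-5)
A + T = sqrt(20890) - 1/43844 = -1/43844 + sqrt(20890)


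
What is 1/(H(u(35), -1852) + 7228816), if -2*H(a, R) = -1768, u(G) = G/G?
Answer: 1/7229700 ≈ 1.3832e-7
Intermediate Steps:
u(G) = 1
H(a, R) = 884 (H(a, R) = -½*(-1768) = 884)
1/(H(u(35), -1852) + 7228816) = 1/(884 + 7228816) = 1/7229700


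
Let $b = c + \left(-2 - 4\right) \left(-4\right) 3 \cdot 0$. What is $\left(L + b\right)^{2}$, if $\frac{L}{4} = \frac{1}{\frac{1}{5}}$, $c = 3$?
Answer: $529$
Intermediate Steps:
$b = 3$ ($b = 3 + \left(-2 - 4\right) \left(-4\right) 3 \cdot 0 = 3 - 6 \left(\left(-12\right) 0\right) = 3 - 0 = 3 + 0 = 3$)
$L = 20$ ($L = \frac{4}{\frac{1}{5}} = 4 \frac{1}{\frac{1}{5}} = 4 \cdot 5 = 20$)
$\left(L + b\right)^{2} = \left(20 + 3\right)^{2} = 23^{2} = 529$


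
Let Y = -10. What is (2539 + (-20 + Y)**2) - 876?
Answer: 2563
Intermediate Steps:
(2539 + (-20 + Y)**2) - 876 = (2539 + (-20 - 10)**2) - 876 = (2539 + (-30)**2) - 876 = (2539 + 900) - 876 = 3439 - 876 = 2563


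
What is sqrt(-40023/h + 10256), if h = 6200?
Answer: sqrt(3939924974)/620 ≈ 101.24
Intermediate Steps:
sqrt(-40023/h + 10256) = sqrt(-40023/6200 + 10256) = sqrt(63547177/6200) = sqrt(3939924974)/620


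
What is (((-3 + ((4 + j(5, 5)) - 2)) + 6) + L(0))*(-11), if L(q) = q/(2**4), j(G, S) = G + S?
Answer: -165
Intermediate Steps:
L(q) = q/16
(((-3 + ((4 + j(5, 5)) - 2)) + 6) + L(0))*(-11) = (((-3 + ((4 + (5 + 5)) - 2)) + 6) + (1/16)*0)*(-11) = (((-3 + ((4 + 10) - 2)) + 6) + 0)*(-11) = (((-3 + (14 - 2)) + 6) + 0)*(-11) = (((-3 + 12) + 6) + 0)*(-11) = ((9 + 6) + 0)*(-11) = (15 + 0)*(-11) = 15*(-11) = -165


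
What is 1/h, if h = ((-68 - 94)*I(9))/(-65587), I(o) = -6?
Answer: -65587/972 ≈ -67.476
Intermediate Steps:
h = -972/65587 (h = ((-68 - 94)*(-6))/(-65587) = -162*(-6)*(-1/65587) = 972*(-1/65587) = -972/65587 ≈ -0.014820)
1/h = 1/(-972/65587) = -65587/972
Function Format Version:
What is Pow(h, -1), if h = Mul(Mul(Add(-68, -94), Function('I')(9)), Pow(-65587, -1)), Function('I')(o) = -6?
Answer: Rational(-65587, 972) ≈ -67.476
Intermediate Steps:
h = Rational(-972, 65587) (h = Mul(Mul(Add(-68, -94), -6), Pow(-65587, -1)) = Mul(Mul(-162, -6), Rational(-1, 65587)) = Mul(972, Rational(-1, 65587)) = Rational(-972, 65587) ≈ -0.014820)
Pow(h, -1) = Pow(Rational(-972, 65587), -1) = Rational(-65587, 972)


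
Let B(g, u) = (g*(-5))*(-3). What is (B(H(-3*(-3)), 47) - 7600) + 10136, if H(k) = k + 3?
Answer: 2716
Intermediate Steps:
H(k) = 3 + k
B(g, u) = 15*g (B(g, u) = -5*g*(-3) = 15*g)
(B(H(-3*(-3)), 47) - 7600) + 10136 = (15*(3 - 3*(-3)) - 7600) + 10136 = (15*(3 + 9) - 7600) + 10136 = (15*12 - 7600) + 10136 = (180 - 7600) + 10136 = -7420 + 10136 = 2716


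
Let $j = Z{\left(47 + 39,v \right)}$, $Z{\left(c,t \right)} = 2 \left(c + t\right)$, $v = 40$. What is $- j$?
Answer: $-252$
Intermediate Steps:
$Z{\left(c,t \right)} = 2 c + 2 t$
$j = 252$ ($j = 2 \left(47 + 39\right) + 2 \cdot 40 = 2 \cdot 86 + 80 = 172 + 80 = 252$)
$- j = \left(-1\right) 252 = -252$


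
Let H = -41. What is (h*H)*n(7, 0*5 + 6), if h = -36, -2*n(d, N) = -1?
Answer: 738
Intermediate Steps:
n(d, N) = ½ (n(d, N) = -½*(-1) = ½)
(h*H)*n(7, 0*5 + 6) = -36*(-41)*(½) = 1476*(½) = 738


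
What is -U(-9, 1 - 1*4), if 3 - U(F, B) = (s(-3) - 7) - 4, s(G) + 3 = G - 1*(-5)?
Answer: -15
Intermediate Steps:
s(G) = 2 + G (s(G) = -3 + (G - 1*(-5)) = -3 + (G + 5) = -3 + (5 + G) = 2 + G)
U(F, B) = 15 (U(F, B) = 3 - (((2 - 3) - 7) - 4) = 3 - ((-1 - 7) - 4) = 3 - (-8 - 4) = 3 - 1*(-12) = 3 + 12 = 15)
-U(-9, 1 - 1*4) = -1*15 = -15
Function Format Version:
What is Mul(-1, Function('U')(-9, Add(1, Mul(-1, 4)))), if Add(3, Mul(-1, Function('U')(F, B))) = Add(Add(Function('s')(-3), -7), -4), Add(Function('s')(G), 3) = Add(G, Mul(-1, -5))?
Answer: -15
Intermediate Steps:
Function('s')(G) = Add(2, G) (Function('s')(G) = Add(-3, Add(G, Mul(-1, -5))) = Add(-3, Add(G, 5)) = Add(-3, Add(5, G)) = Add(2, G))
Function('U')(F, B) = 15 (Function('U')(F, B) = Add(3, Mul(-1, Add(Add(Add(2, -3), -7), -4))) = Add(3, Mul(-1, Add(Add(-1, -7), -4))) = Add(3, Mul(-1, Add(-8, -4))) = Add(3, Mul(-1, -12)) = Add(3, 12) = 15)
Mul(-1, Function('U')(-9, Add(1, Mul(-1, 4)))) = Mul(-1, 15) = -15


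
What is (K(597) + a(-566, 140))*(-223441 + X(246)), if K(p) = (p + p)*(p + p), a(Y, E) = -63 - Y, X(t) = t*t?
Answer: -232353696575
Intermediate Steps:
X(t) = t**2
K(p) = 4*p**2 (K(p) = (2*p)*(2*p) = 4*p**2)
(K(597) + a(-566, 140))*(-223441 + X(246)) = (4*597**2 + (-63 - 1*(-566)))*(-223441 + 246**2) = (4*356409 + (-63 + 566))*(-223441 + 60516) = (1425636 + 503)*(-162925) = 1426139*(-162925) = -232353696575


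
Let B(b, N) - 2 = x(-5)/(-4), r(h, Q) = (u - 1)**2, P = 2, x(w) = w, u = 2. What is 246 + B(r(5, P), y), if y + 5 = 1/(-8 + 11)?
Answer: 997/4 ≈ 249.25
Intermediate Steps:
r(h, Q) = 1 (r(h, Q) = (2 - 1)**2 = 1**2 = 1)
y = -14/3 (y = -5 + 1/(-8 + 11) = -5 + 1/3 = -14/3 ≈ -4.6667)
B(b, N) = 13/4 (B(b, N) = 2 - 5/(-4) = 2 - 5*(-1/4) = 2 + 5/4 = 13/4)
246 + B(r(5, P), y) = 246 + 13/4 = 997/4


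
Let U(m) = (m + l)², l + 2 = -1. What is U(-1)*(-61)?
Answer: -976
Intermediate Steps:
l = -3 (l = -2 - 1 = -3)
U(m) = (-3 + m)² (U(m) = (m - 3)² = (-3 + m)²)
U(-1)*(-61) = (-3 - 1)²*(-61) = (-4)²*(-61) = 16*(-61) = -976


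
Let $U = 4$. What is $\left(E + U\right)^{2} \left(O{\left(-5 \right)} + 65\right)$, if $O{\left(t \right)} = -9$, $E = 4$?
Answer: $3584$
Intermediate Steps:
$\left(E + U\right)^{2} \left(O{\left(-5 \right)} + 65\right) = \left(4 + 4\right)^{2} \left(-9 + 65\right) = 8^{2} \cdot 56 = 64 \cdot 56 = 3584$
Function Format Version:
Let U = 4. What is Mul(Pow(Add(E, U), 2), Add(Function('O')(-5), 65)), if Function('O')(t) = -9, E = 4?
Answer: 3584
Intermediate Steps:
Mul(Pow(Add(E, U), 2), Add(Function('O')(-5), 65)) = Mul(Pow(Add(4, 4), 2), Add(-9, 65)) = Mul(Pow(8, 2), 56) = Mul(64, 56) = 3584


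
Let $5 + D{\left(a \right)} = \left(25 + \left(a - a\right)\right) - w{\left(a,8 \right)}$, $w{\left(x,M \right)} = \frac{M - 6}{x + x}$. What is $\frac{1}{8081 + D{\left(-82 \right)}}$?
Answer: $\frac{82}{664283} \approx 0.00012344$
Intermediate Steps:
$w{\left(x,M \right)} = \frac{-6 + M}{2 x}$
$D{\left(a \right)} = 20 - \frac{1}{a}$ ($D{\left(a \right)} = -5 + \left(\left(25 + \left(a - a\right)\right) - \frac{-6 + 8}{2 a}\right) = -5 + \left(\left(25 + 0\right) - \frac{1}{2} \frac{1}{a} 2\right) = -5 + \left(25 - \frac{1}{a}\right) = 20 - \frac{1}{a}$)
$\frac{1}{8081 + D{\left(-82 \right)}} = \frac{1}{8081 + \left(20 - \frac{1}{-82}\right)} = \frac{1}{8081 + \left(20 - - \frac{1}{82}\right)} = \frac{1}{8081 + \left(20 + \frac{1}{82}\right)} = \frac{1}{8081 + \frac{1641}{82}} = \frac{1}{\frac{664283}{82}} = \frac{82}{664283}$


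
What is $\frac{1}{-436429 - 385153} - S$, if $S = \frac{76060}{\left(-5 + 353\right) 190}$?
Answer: $- \frac{781119913}{679037523} \approx -1.1503$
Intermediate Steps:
$S = \frac{3803}{3306}$ ($S = \frac{76060}{348 \cdot 190} = \frac{76060}{66120} = 76060 \cdot \frac{1}{66120} = \frac{3803}{3306} \approx 1.1503$)
$\frac{1}{-436429 - 385153} - S = \frac{1}{-436429 - 385153} - \frac{3803}{3306} = \frac{1}{-821582} - \frac{3803}{3306} = - \frac{1}{821582} - \frac{3803}{3306} = - \frac{781119913}{679037523}$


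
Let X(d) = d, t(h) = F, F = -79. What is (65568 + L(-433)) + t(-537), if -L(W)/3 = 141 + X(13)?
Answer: 65027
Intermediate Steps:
t(h) = -79
L(W) = -462 (L(W) = -3*(141 + 13) = -3*154 = -462)
(65568 + L(-433)) + t(-537) = (65568 - 462) - 79 = 65106 - 79 = 65027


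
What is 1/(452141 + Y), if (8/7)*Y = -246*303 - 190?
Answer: 1/386754 ≈ 2.5856e-6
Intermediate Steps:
Y = -65387 (Y = 7*(-246*303 - 190)/8 = 7*(-74538 - 190)/8 = (7/8)*(-74728) = -65387)
1/(452141 + Y) = 1/(452141 - 65387) = 1/386754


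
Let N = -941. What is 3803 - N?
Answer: 4744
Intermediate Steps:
3803 - N = 3803 - 1*(-941) = 3803 + 941 = 4744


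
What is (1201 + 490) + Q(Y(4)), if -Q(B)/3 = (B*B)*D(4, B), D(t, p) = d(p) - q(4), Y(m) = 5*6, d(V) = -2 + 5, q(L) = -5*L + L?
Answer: -49609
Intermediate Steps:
q(L) = -4*L
d(V) = 3
Y(m) = 30
D(t, p) = 19 (D(t, p) = 3 - (-4)*4 = 3 - 1*(-16) = 3 + 16 = 19)
Q(B) = -57*B**2 (Q(B) = -3*B*B*19 = -3*B**2*19 = -57*B**2)
(1201 + 490) + Q(Y(4)) = (1201 + 490) - 57*30**2 = 1691 - 57*900 = 1691 - 51300 = -49609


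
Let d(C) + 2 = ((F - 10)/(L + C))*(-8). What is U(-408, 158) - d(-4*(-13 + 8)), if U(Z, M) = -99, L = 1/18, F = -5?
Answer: -37177/361 ≈ -102.98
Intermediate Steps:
L = 1/18 (L = 1*(1/18) = 1/18 ≈ 0.055556)
d(C) = -2 + 120/(1/18 + C) (d(C) = -2 + ((-5 - 10)/(1/18 + C))*(-8) = -2 - 15/(1/18 + C)*(-8) = -2 + 120/(1/18 + C))
U(-408, 158) - d(-4*(-13 + 8)) = -99 - 2*(1079 - (-72)*(-13 + 8))/(1 + 18*(-4*(-13 + 8))) = -99 - 2*(1079 - (-72)*(-5))/(1 + 18*(-4*(-5))) = -99 - 2*(1079 - 18*20)/(1 + 18*20) = -99 - 2*(1079 - 360)/(1 + 360) = -99 - 2*719/361 = -99 - 1*1438/361 = -99 - 1438/361 = -37177/361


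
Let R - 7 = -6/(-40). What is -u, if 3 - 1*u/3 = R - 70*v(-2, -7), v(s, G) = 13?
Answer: -54351/20 ≈ -2717.6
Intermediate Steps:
R = 143/20 (R = 7 - 6/(-40) = 7 - 6*(-1/40) = 7 + 3/20 = 143/20 ≈ 7.1500)
u = 54351/20 (u = 9 - 3*(143/20 - 70*13) = 9 - 3*(143/20 - 910) = 9 - 3*(-18057/20) = 9 + 54171/20 = 54351/20 ≈ 2717.6)
-u = -1*54351/20 = -54351/20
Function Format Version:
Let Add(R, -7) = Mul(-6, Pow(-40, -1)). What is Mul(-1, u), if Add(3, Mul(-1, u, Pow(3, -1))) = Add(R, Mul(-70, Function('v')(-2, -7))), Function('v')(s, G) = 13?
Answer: Rational(-54351, 20) ≈ -2717.6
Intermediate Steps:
R = Rational(143, 20) (R = Add(7, Mul(-6, Pow(-40, -1))) = Add(7, Mul(-6, Rational(-1, 40))) = Add(7, Rational(3, 20)) = Rational(143, 20) ≈ 7.1500)
u = Rational(54351, 20) (u = Add(9, Mul(-3, Add(Rational(143, 20), Mul(-70, 13)))) = Add(9, Mul(-3, Add(Rational(143, 20), -910))) = Add(9, Mul(-3, Rational(-18057, 20))) = Add(9, Rational(54171, 20)) = Rational(54351, 20) ≈ 2717.6)
Mul(-1, u) = Mul(-1, Rational(54351, 20)) = Rational(-54351, 20)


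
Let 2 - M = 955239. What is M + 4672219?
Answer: 3716982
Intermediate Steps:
M = -955237 (M = 2 - 1*955239 = 2 - 955239 = -955237)
M + 4672219 = -955237 + 4672219 = 3716982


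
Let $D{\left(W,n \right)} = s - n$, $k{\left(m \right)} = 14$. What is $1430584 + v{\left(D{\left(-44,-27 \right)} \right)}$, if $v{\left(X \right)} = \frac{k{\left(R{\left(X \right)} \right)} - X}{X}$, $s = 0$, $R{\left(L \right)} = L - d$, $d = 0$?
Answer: $\frac{38625755}{27} \approx 1.4306 \cdot 10^{6}$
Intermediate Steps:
$R{\left(L \right)} = L$ ($R{\left(L \right)} = L - 0 = L + 0 = L$)
$D{\left(W,n \right)} = - n$ ($D{\left(W,n \right)} = 0 - n = - n$)
$v{\left(X \right)} = \frac{14 - X}{X}$
$1430584 + v{\left(D{\left(-44,-27 \right)} \right)} = 1430584 + \frac{14 - \left(-1\right) \left(-27\right)}{\left(-1\right) \left(-27\right)} = 1430584 + \frac{14 - 27}{27} = 1430584 + \frac{1}{27} \left(-13\right) = 1430584 - \frac{13}{27} = \frac{38625755}{27}$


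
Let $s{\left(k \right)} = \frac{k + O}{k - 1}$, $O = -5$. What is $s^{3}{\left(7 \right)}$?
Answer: $\frac{1}{27} \approx 0.037037$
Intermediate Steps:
$s{\left(k \right)} = \frac{-5 + k}{-1 + k}$ ($s{\left(k \right)} = \frac{k - 5}{k - 1} = \frac{-5 + k}{-1 + k}$)
$s^{3}{\left(7 \right)} = \left(\frac{-5 + 7}{-1 + 7}\right)^{3} = \left(\frac{1}{6} \cdot 2\right)^{3} = \left(\frac{1}{3}\right)^{3} = \frac{1}{27}$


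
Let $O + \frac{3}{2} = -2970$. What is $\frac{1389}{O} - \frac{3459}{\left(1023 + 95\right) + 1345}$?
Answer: $- \frac{3044339}{1626401} \approx -1.8718$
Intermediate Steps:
$O = - \frac{5943}{2}$ ($O = - \frac{3}{2} - 2970 = - \frac{5943}{2} \approx -2971.5$)
$\frac{1389}{O} - \frac{3459}{\left(1023 + 95\right) + 1345} = \frac{1389}{- \frac{5943}{2}} - \frac{3459}{\left(1023 + 95\right) + 1345} = 1389 \left(- \frac{2}{5943}\right) - \frac{3459}{1118 + 1345} = - \frac{926}{1981} - \frac{3459}{2463} = - \frac{926}{1981} - \frac{1153}{821} = - \frac{3044339}{1626401}$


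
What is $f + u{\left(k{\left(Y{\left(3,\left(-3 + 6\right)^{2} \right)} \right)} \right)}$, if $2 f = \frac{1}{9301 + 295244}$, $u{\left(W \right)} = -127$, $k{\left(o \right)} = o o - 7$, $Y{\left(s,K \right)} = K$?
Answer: $- \frac{77354429}{609090} \approx -127.0$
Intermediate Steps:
$k{\left(o \right)} = -7 + o^{2}$ ($k{\left(o \right)} = o^{2} - 7 = -7 + o^{2}$)
$f = \frac{1}{609090}$ ($f = \frac{1}{2 \left(9301 + 295244\right)} = \frac{1}{2 \cdot 304545} = \frac{1}{2} \cdot \frac{1}{304545} = \frac{1}{609090} \approx 1.6418 \cdot 10^{-6}$)
$f + u{\left(k{\left(Y{\left(3,\left(-3 + 6\right)^{2} \right)} \right)} \right)} = \frac{1}{609090} - 127 = - \frac{77354429}{609090}$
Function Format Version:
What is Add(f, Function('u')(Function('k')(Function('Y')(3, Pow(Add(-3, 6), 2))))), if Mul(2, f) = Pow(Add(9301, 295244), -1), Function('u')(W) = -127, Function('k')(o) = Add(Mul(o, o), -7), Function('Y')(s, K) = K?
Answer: Rational(-77354429, 609090) ≈ -127.00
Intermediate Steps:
Function('k')(o) = Add(-7, Pow(o, 2)) (Function('k')(o) = Add(Pow(o, 2), -7) = Add(-7, Pow(o, 2)))
f = Rational(1, 609090) (f = Mul(Rational(1, 2), Pow(Add(9301, 295244), -1)) = Mul(Rational(1, 2), Pow(304545, -1)) = Mul(Rational(1, 2), Rational(1, 304545)) = Rational(1, 609090) ≈ 1.6418e-6)
Add(f, Function('u')(Function('k')(Function('Y')(3, Pow(Add(-3, 6), 2))))) = Add(Rational(1, 609090), -127) = Rational(-77354429, 609090)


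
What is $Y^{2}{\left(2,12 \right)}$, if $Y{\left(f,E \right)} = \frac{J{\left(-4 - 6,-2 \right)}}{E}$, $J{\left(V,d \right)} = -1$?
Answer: $\frac{1}{144} \approx 0.0069444$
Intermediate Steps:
$Y{\left(f,E \right)} = - \frac{1}{E}$
$Y^{2}{\left(2,12 \right)} = \left(- \frac{1}{12}\right)^{2} = \frac{1}{144}$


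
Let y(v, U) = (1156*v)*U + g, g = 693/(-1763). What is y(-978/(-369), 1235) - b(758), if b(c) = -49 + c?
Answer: 20009185900/5289 ≈ 3.7832e+6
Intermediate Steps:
g = -693/1763 (g = 693*(-1/1763) = -693/1763 ≈ -0.39308)
y(v, U) = -693/1763 + 1156*U*v (y(v, U) = (1156*v)*U - 693/1763 = 1156*U*v - 693/1763 = -693/1763 + 1156*U*v)
y(-978/(-369), 1235) - b(758) = (-693/1763 + 1156*1235*(-978/(-369))) - (-49 + 758) = (-693/1763 + 1156*1235*(-978*(-1/369))) - 1*709 = (-693/1763 + 1156*1235*(326/123)) - 709 = (-693/1763 + 465417160/123) - 709 = 20012935801/5289 - 709 = 20009185900/5289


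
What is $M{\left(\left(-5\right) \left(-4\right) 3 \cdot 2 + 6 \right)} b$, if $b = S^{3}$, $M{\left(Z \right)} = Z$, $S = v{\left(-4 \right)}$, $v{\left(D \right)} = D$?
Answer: $-8064$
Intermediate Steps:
$S = -4$
$b = -64$ ($b = \left(-4\right)^{3} = -64$)
$M{\left(\left(-5\right) \left(-4\right) 3 \cdot 2 + 6 \right)} b = \left(\left(-5\right) \left(-4\right) 3 \cdot 2 + 6\right) \left(-64\right) = \left(20 \cdot 3 \cdot 2 + 6\right) \left(-64\right) = \left(60 \cdot 2 + 6\right) \left(-64\right) = \left(120 + 6\right) \left(-64\right) = 126 \left(-64\right) = -8064$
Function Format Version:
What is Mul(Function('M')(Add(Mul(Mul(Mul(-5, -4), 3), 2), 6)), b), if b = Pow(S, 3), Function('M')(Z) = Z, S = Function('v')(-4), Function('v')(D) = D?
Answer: -8064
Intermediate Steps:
S = -4
b = -64 (b = Pow(-4, 3) = -64)
Mul(Function('M')(Add(Mul(Mul(Mul(-5, -4), 3), 2), 6)), b) = Mul(Add(Mul(Mul(Mul(-5, -4), 3), 2), 6), -64) = Mul(Add(Mul(Mul(20, 3), 2), 6), -64) = Mul(Add(Mul(60, 2), 6), -64) = Mul(Add(120, 6), -64) = Mul(126, -64) = -8064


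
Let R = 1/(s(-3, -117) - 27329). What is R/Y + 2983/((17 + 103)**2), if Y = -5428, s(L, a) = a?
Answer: 55549758913/268158398400 ≈ 0.20715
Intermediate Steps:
R = -1/27446 (R = 1/(-117 - 27329) = 1/(-27446) = -1/27446 ≈ -3.6435e-5)
R/Y + 2983/((17 + 103)**2) = -1/27446/(-5428) + 2983/((17 + 103)**2) = -1/27446*(-1/5428) + 2983/(120**2) = 1/148976888 + 2983/14400 = 55549758913/268158398400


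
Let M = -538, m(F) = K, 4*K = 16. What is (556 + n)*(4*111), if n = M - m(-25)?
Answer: 6216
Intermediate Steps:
K = 4 (K = (¼)*16 = 4)
m(F) = 4
n = -542 (n = -538 - 1*4 = -538 - 4 = -542)
(556 + n)*(4*111) = (556 - 542)*(4*111) = 14*444 = 6216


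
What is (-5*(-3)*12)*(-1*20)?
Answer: -3600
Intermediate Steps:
(-5*(-3)*12)*(-1*20) = (15*12)*(-20) = 180*(-20) = -3600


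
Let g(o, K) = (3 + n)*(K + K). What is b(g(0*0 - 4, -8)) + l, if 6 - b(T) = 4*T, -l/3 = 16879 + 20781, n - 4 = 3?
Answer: -112334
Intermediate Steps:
n = 7 (n = 4 + 3 = 7)
g(o, K) = 20*K (g(o, K) = (3 + 7)*(K + K) = 10*(2*K) = 20*K)
l = -112980 (l = -3*(16879 + 20781) = -3*37660 = -112980)
b(T) = 6 - 4*T
b(g(0*0 - 4, -8)) + l = (6 - 80*(-8)) - 112980 = (6 - 4*(-160)) - 112980 = (6 + 640) - 112980 = 646 - 112980 = -112334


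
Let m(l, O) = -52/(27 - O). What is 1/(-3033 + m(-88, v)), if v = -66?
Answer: -93/282121 ≈ -0.00032965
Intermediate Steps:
1/(-3033 + m(-88, v)) = 1/(-3033 + 52/(-27 - 66)) = 1/(-3033 + 52/(-93)) = 1/(-3033 + 52*(-1/93)) = 1/(-3033 - 52/93) = 1/(-282121/93) = -93/282121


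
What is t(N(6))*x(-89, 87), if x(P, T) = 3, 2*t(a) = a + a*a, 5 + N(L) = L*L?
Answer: 1488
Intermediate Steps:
N(L) = -5 + L**2 (N(L) = -5 + L*L = -5 + L**2)
t(a) = a/2 + a**2/2 (t(a) = (a + a*a)/2 = (a + a**2)/2 = a/2 + a**2/2)
t(N(6))*x(-89, 87) = ((-5 + 6**2)*(1 + (-5 + 6**2))/2)*3 = ((-5 + 36)*(1 + (-5 + 36))/2)*3 = ((1/2)*31*(1 + 31))*3 = ((1/2)*31*32)*3 = 496*3 = 1488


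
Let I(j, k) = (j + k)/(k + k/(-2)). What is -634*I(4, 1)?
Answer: -6340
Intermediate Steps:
I(j, k) = 2*(j + k)/k (I(j, k) = (j + k)/(k + k*(-½)) = (j + k)/(k - k/2) = (j + k)/((k/2)) = (j + k)*(2/k) = 2*(j + k)/k)
-634*I(4, 1) = -634*(2 + 2*4/1) = -634*(2 + 2*4*1) = -634*(2 + 8) = -634*10 = -6340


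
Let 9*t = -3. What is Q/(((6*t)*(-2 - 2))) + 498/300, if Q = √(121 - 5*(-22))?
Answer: 83/50 + √231/8 ≈ 3.5598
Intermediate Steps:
t = -⅓ (t = (⅑)*(-3) = -⅓ ≈ -0.33333)
Q = √231 (Q = √(121 + 110) = √231 ≈ 15.199)
Q/(((6*t)*(-2 - 2))) + 498/300 = √231/(((6*(-⅓))*(-2 - 2))) + 498/300 = √231/((-2*(-4))) + 498*(1/300) = √231/8 + 83/50 = 83/50 + √231/8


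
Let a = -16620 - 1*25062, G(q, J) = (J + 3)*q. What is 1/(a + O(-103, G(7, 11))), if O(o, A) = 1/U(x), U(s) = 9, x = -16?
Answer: -9/375137 ≈ -2.3991e-5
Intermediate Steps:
G(q, J) = q*(3 + J) (G(q, J) = (3 + J)*q = q*(3 + J))
O(o, A) = ⅑ (O(o, A) = 1/9 = ⅑)
a = -41682 (a = -16620 - 25062 = -41682)
1/(a + O(-103, G(7, 11))) = 1/(-41682 + ⅑) = 1/(-375137/9) = -9/375137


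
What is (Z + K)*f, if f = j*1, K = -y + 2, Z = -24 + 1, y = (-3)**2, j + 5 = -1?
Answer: 180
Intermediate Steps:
j = -6 (j = -5 - 1 = -6)
y = 9
Z = -23
K = -7 (K = -1*9 + 2 = -9 + 2 = -7)
f = -6 (f = -6*1 = -6)
(Z + K)*f = (-23 - 7)*(-6) = -30*(-6) = 180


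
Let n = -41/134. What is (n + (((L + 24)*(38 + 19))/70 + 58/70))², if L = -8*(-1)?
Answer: 15539866281/21996100 ≈ 706.48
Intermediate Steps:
L = 8
n = -41/134 (n = -41*1/134 = -41/134 ≈ -0.30597)
(n + (((L + 24)*(38 + 19))/70 + 58/70))² = (-41/134 + (((8 + 24)*(38 + 19))/70 + 58/70))² = (-41/134 + ((32*57)*(1/70) + 58*(1/70)))² = (-41/134 + (1824*(1/70) + 29/35))² = (-41/134 + (912/35 + 29/35))² = (-41/134 + 941/35)² = (124659/4690)² = 15539866281/21996100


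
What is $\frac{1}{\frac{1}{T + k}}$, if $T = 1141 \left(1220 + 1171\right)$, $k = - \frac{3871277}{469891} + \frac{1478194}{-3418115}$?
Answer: $\frac{4381750422541766206}{1606141475465} \approx 2.7281 \cdot 10^{6}$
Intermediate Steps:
$k = - \frac{13927060039709}{1606141475465}$ ($k = \left(-3871277\right) \frac{1}{469891} + 1478194 \left(- \frac{1}{3418115}\right) = - \frac{3871277}{469891} - \frac{1478194}{3418115} = - \frac{13927060039709}{1606141475465} \approx -8.6711$)
$T = 2728131$ ($T = 1141 \cdot 2391 = 2728131$)
$\frac{1}{\frac{1}{T + k}} = \frac{1}{\frac{1}{2728131 - \frac{13927060039709}{1606141475465}}} = \frac{1}{\frac{1}{\frac{4381750422541766206}{1606141475465}}} = \frac{1}{\frac{1606141475465}{4381750422541766206}} = \frac{4381750422541766206}{1606141475465}$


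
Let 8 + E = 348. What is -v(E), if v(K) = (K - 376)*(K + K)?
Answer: 24480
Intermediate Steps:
E = 340 (E = -8 + 348 = 340)
v(K) = 2*K*(-376 + K) (v(K) = (-376 + K)*(2*K) = 2*K*(-376 + K))
-v(E) = -2*340*(-376 + 340) = -2*340*(-36) = -1*(-24480) = 24480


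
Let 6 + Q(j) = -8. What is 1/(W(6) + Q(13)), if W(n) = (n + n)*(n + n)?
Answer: 1/130 ≈ 0.0076923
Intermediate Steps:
W(n) = 4*n² (W(n) = (2*n)*(2*n) = 4*n²)
Q(j) = -14 (Q(j) = -6 - 8 = -14)
1/(W(6) + Q(13)) = 1/(4*6² - 14) = 1/(4*36 - 14) = 1/(144 - 14) = 1/130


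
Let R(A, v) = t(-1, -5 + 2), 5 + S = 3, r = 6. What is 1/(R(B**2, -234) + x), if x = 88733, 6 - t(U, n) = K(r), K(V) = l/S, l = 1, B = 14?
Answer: 2/177479 ≈ 1.1269e-5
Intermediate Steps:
S = -2 (S = -5 + 3 = -2)
K(V) = -1/2 (K(V) = 1/(-2) = 1*(-1/2) = -1/2)
t(U, n) = 13/2 (t(U, n) = 6 - 1*(-1/2) = 6 + 1/2 = 13/2)
R(A, v) = 13/2
1/(R(B**2, -234) + x) = 1/(13/2 + 88733) = 1/(177479/2) = 2/177479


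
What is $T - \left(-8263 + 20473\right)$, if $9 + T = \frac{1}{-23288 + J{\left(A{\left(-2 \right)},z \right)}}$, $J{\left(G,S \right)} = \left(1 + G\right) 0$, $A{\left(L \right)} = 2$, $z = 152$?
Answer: $- \frac{284556073}{23288} \approx -12219.0$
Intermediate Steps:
$J{\left(G,S \right)} = 0$
$T = - \frac{209593}{23288}$ ($T = -9 + \frac{1}{-23288 + 0} = -9 + \frac{1}{-23288} = -9 - \frac{1}{23288} = - \frac{209593}{23288} \approx -9.0$)
$T - \left(-8263 + 20473\right) = - \frac{209593}{23288} - \left(-8263 + 20473\right) = - \frac{209593}{23288} - 12210 = - \frac{284556073}{23288}$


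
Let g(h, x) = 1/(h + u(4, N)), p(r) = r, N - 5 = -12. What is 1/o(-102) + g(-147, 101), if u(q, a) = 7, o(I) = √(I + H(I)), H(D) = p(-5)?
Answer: -1/140 - I*√107/107 ≈ -0.0071429 - 0.096674*I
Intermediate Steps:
N = -7 (N = 5 - 12 = -7)
H(D) = -5
o(I) = √(-5 + I) (o(I) = √(I - 5) = √(-5 + I))
g(h, x) = 1/(7 + h) (g(h, x) = 1/(h + 7) = 1/(7 + h))
1/o(-102) + g(-147, 101) = 1/(√(-5 - 102)) + 1/(7 - 147) = 1/(√(-107)) + 1/(-140) = 1/(I*√107) - 1/140 = -I*√107/107 - 1/140 = -1/140 - I*√107/107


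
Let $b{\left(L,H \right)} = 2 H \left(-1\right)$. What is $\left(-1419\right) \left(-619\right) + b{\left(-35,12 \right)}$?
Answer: $878337$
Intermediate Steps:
$b{\left(L,H \right)} = - 2 H$
$\left(-1419\right) \left(-619\right) + b{\left(-35,12 \right)} = \left(-1419\right) \left(-619\right) - 24 = 878361 - 24 = 878337$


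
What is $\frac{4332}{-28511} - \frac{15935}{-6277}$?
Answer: $\frac{427130821}{178963547} \approx 2.3867$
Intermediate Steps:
$\frac{4332}{-28511} - \frac{15935}{-6277} = 4332 \left(- \frac{1}{28511}\right) - - \frac{15935}{6277} = - \frac{4332}{28511} + \frac{15935}{6277} = \frac{427130821}{178963547}$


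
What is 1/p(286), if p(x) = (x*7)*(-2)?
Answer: -1/4004 ≈ -0.00024975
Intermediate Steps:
p(x) = -14*x (p(x) = (7*x)*(-2) = -14*x)
1/p(286) = 1/(-14*286) = 1/(-4004) = -1/4004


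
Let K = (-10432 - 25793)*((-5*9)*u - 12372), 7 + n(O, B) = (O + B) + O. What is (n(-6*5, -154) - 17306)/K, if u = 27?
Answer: -17527/492189075 ≈ -3.5610e-5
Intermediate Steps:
n(O, B) = -7 + B + 2*O (n(O, B) = -7 + ((O + B) + O) = -7 + ((B + O) + O) = -7 + (B + 2*O) = -7 + B + 2*O)
K = 492189075 (K = (-10432 - 25793)*(-5*9*27 - 12372) = -36225*(-45*27 - 12372) = -36225*(-1215 - 12372) = -36225*(-13587) = 492189075)
(n(-6*5, -154) - 17306)/K = ((-7 - 154 + 2*(-6*5)) - 17306)/492189075 = ((-7 - 154 + 2*(-30)) - 17306)*(1/492189075) = ((-7 - 154 - 60) - 17306)*(1/492189075) = (-221 - 17306)*(1/492189075) = -17527*1/492189075 = -17527/492189075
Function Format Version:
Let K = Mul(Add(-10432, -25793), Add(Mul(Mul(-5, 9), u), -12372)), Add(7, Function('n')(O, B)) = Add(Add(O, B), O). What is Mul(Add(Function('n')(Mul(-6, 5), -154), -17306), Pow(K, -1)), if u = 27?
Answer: Rational(-17527, 492189075) ≈ -3.5610e-5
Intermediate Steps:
Function('n')(O, B) = Add(-7, B, Mul(2, O)) (Function('n')(O, B) = Add(-7, Add(Add(O, B), O)) = Add(-7, Add(Add(B, O), O)) = Add(-7, Add(B, Mul(2, O))) = Add(-7, B, Mul(2, O)))
K = 492189075 (K = Mul(Add(-10432, -25793), Add(Mul(Mul(-5, 9), 27), -12372)) = Mul(-36225, Add(Mul(-45, 27), -12372)) = Mul(-36225, Add(-1215, -12372)) = Mul(-36225, -13587) = 492189075)
Mul(Add(Function('n')(Mul(-6, 5), -154), -17306), Pow(K, -1)) = Mul(Add(Add(-7, -154, Mul(2, Mul(-6, 5))), -17306), Pow(492189075, -1)) = Mul(Add(Add(-7, -154, Mul(2, -30)), -17306), Rational(1, 492189075)) = Mul(Add(Add(-7, -154, -60), -17306), Rational(1, 492189075)) = Mul(Add(-221, -17306), Rational(1, 492189075)) = Mul(-17527, Rational(1, 492189075)) = Rational(-17527, 492189075)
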